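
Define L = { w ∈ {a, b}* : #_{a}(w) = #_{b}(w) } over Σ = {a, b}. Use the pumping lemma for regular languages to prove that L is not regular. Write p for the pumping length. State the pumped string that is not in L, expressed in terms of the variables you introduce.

a^{p+k} b^p

Suppose for contradiction that L is regular, and let p be the pumping length.
Choose w = a^p b^p ∈ L with |w| = 2p ≥ p.
The pumping lemma gives a decomposition w = xyz where |xy| ≤ p and |y| ≥ 1.
Since the first p symbols of w are all a's and |xy| ≤ p, y lies entirely in the leading a-block: y = a^k for some k with 1 ≤ k ≤ p.
Pump with i = 2: xy^2z = a^{p+k} b^p has p+k occurrences of a but only p of b. Since k ≥ 1 the counts differ, so xy^2z ∉ L.
This contradicts the pumping lemma, so L is not regular.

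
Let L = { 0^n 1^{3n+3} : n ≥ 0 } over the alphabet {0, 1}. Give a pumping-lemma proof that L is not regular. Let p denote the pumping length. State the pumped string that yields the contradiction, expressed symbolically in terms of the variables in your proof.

Toward a contradiction, assume L is regular with pumping length p.
Take w = 0^p 1^{3p+3}. Then w ∈ L and |w| = 4p+3 ≥ p.
The pumping lemma gives a decomposition w = xyz where |xy| ≤ p and |y| ≥ 1.
Because |xy| ≤ p and w begins with p copies of 0, we have y = 0^k with 1 ≤ k ≤ p.
Pump with i = 2: xy^2z = 0^{p+k} 1^{3p+3}. For this to lie in L we would need 3p+3 = 3(p+k)+3, which forces k = 0. But k ≥ 1, so xy^2z ∉ L.
Contradiction. Therefore L is not regular.

0^{p+k} 1^{3p+3}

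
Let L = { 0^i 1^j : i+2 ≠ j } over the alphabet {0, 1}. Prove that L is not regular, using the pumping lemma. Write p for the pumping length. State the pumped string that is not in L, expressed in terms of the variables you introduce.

Toward a contradiction, assume L is regular with pumping length p.
Choose w = 0^p 1^{p+p!+2}. Since p ≠ (p+p!+2)-2 = p+p!, w ∈ L; and |w| ≥ p.
Write w = xyz as guaranteed by the lemma, with |xy| ≤ p and |y| > 0.
Because |xy| ≤ p and w begins with p copies of 0, we have y = 0^k with 1 ≤ k ≤ p.
Since 1 ≤ k ≤ p, k divides p!; set t = 1 + p!/k. Then xy^t z has p + (p!/k)·k = p + p! copies of 0. Now the 0-count is p+p! and (1-count)-2 = (p+p!+2)-2 = p+p!, so i+2 ≠ j fails. So xy^t z = 0^{p+p!} 1^{p+p!+2} ∉ L.
This is a contradiction; hence L is not regular.

0^{p+p!} 1^{p+p!+2}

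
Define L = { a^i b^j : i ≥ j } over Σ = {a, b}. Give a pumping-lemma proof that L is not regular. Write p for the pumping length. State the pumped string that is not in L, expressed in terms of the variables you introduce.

Assume L is regular. Let p be the pumping length given by the pumping lemma.
Choose w = a^p b^p ∈ L, with |w| = 2p ≥ p.
By the pumping lemma, w = xyz with |xy| ≤ p and |y| ≥ 1.
Because |xy| ≤ p and w begins with p copies of a, we have y = a^k with 1 ≤ k ≤ p.
Consider xy^0z = xz = a^{p-k} b^p. Since k ≥ 1, the a-count p-k is less than p, so i ≥ j fails; thus xz ∉ L.
This is a contradiction; hence L is not regular.

a^{p-k} b^p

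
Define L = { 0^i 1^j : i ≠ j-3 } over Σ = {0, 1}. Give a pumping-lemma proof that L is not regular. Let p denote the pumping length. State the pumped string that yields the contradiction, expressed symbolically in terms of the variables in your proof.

Assume L is regular; let p be its pumping constant.
Choose w = 0^p 1^{p+p!+3}. Since p ≠ (p+p!+3)-3 = p+p!, w ∈ L; and |w| ≥ p.
By the pumping lemma, w = xyz with |xy| ≤ p and y is nonempty.
Since the first p symbols of w are all 0's and |xy| ≤ p, y lies entirely in the leading 0-block: y = 0^k for some k with 1 ≤ k ≤ p.
Since 1 ≤ k ≤ p, k divides p!; set t = 1 + p!/k. Then xy^t z has p + (p!/k)·k = p + p! copies of 0. Now the 0-count is p+p! and (1-count)-3 = (p+p!+3)-3 = p+p!, so i ≠ j-3 fails. So xy^t z = 0^{p+p!} 1^{p+p!+3} ∉ L.
This contradicts the pumping lemma, so L is not regular.

0^{p+p!} 1^{p+p!+3}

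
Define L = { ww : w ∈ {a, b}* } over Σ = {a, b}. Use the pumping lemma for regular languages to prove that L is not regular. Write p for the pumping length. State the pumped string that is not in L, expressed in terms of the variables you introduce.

Assume L is regular; let p be its pumping constant.
Take w = a^p b^p a^p b^p = uu where u = a^pb^p; then w ∈ L and |w| = 4p ≥ p.
By the pumping lemma, w = xyz with |xy| ≤ p and |y| > 0.
The first p characters of w are a's, so xy (and hence y) consists only of a's. Write y = a^k, 1 ≤ k ≤ p.
Pump with i = 2: xy^2z = a^{p+k} b^p a^p b^p, of length 4p+k. Suppose this equals vv. The string starts with a and ends with b, so v does too; thus the boundary between the two copies of v is a b→a transition. There is exactly one such transition, at position 2p+k, so |v| = 2p+k and |vv| = 4p+2k ≠ 4p+k since k ≥ 1. So xy^2z ∉ L.
Contradiction. Therefore L is not regular.

a^{p+k} b^p a^p b^p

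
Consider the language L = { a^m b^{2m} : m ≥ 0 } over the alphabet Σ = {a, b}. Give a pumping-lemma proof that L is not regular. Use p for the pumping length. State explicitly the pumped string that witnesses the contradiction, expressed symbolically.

Suppose for contradiction that L is regular, and let p be the pumping length.
Take w = a^p b^{2p}. Then w ∈ L and |w| = 3p ≥ p.
The pumping lemma gives a decomposition w = xyz where |xy| ≤ p and |y| ≥ 1.
Because |xy| ≤ p and w begins with p copies of a, we have y = a^k with 1 ≤ k ≤ p.
Pump with i = 2: xy^2z = a^{p+k} b^{2p}. For this to lie in L we would need 2p = 2(p+k), which forces k = 0. But k ≥ 1, so xy^2z ∉ L.
Contradiction. Therefore L is not regular.

a^{p+k} b^{2p}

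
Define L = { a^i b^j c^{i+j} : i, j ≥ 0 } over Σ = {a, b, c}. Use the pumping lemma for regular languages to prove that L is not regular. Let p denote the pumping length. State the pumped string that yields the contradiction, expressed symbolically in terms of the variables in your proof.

a^{p+k} b^p c^{2p}

Assume L is regular; let p be its pumping constant.
Take w = a^p b^p c^{2p} ∈ L (with i=j=p, i+j=2p), |w| = 4p ≥ p.
The pumping lemma gives a decomposition w = xyz where |xy| ≤ p and y is nonempty.
The first p characters of w are a's, so xy (and hence y) consists only of a's. Write y = a^k, 1 ≤ k ≤ p.
Consider xy^2z = a^{p+k} b^p c^{2p}. Now the a- and b-counts sum to 2p+k, but the c-count is 2p ≠ 2p+k. So xy^2z ∉ L.
Contradiction. Therefore L is not regular.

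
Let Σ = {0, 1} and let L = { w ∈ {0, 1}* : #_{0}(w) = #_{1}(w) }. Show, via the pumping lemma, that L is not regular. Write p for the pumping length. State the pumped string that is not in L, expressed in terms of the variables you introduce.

0^{p+k} 1^p

Assume L is regular. Let p be the pumping length given by the pumping lemma.
Choose w = 0^p 1^p ∈ L with |w| = 2p ≥ p.
Write w = xyz as guaranteed by the lemma, with |xy| ≤ p and |y| ≥ 1.
The first p characters of w are 0's, so xy (and hence y) consists only of 0's. Write y = 0^k, 1 ≤ k ≤ p.
Pump with i = 2: xy^2z = 0^{p+k} 1^p has p+k occurrences of 0 but only p of 1. Since k ≥ 1 the counts differ, so xy^2z ∉ L.
This is a contradiction; hence L is not regular.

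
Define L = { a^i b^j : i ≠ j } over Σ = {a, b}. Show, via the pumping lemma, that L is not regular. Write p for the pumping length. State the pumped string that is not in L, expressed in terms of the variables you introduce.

a^{p+p!} b^{p+p!}

Toward a contradiction, assume L is regular with pumping length p.
Choose w = a^p b^{p+p!}. Since p ≠ p+p!, w ∈ L; and |w| ≥ p.
Write w = xyz as guaranteed by the lemma, with |xy| ≤ p and |y| ≥ 1.
Since the first p symbols of w are all a's and |xy| ≤ p, y lies entirely in the leading a-block: y = a^k for some k with 1 ≤ k ≤ p.
Since 1 ≤ k ≤ p, k divides p!; set t = 1 + p!/k. Then xy^t z has p + (p!/k)·k = p + p! copies of a. Now the a-count equals the b-count, so i ≠ j fails. So xy^t z = a^{p+p!} b^{p+p!} ∉ L.
Contradiction. Therefore L is not regular.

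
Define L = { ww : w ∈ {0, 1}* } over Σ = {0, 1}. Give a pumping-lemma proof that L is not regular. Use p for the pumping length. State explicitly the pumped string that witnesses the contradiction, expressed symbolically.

Assume L is regular; let p be its pumping constant.
Take w = 0^p 1^p 0^p 1^p = uu where u = 0^p1^p; then w ∈ L and |w| = 4p ≥ p.
Write w = xyz as guaranteed by the lemma, with |xy| ≤ p and y is nonempty.
The first p characters of w are 0's, so xy (and hence y) consists only of 0's. Write y = 0^k, 1 ≤ k ≤ p.
Pump with i = 2: xy^2z = 0^{p+k} 1^p 0^p 1^p, of length 4p+k. Suppose this equals vv. The string starts with 0 and ends with 1, so v does too; thus the boundary between the two copies of v is a 1→0 transition. There is exactly one such transition, at position 2p+k, so |v| = 2p+k and |vv| = 4p+2k ≠ 4p+k since k ≥ 1. So xy^2z ∉ L.
Contradiction. Therefore L is not regular.

0^{p+k} 1^p 0^p 1^p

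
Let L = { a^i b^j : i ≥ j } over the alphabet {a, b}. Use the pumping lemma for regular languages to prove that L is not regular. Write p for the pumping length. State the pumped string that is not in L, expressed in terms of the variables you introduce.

a^{p-k} b^p

Toward a contradiction, assume L is regular with pumping length p.
Choose w = a^p b^p ∈ L, with |w| = 2p ≥ p.
Write w = xyz as guaranteed by the lemma, with |xy| ≤ p and y is nonempty.
The first p characters of w are a's, so xy (and hence y) consists only of a's. Write y = a^k, 1 ≤ k ≤ p.
Consider xy^0z = xz = a^{p-k} b^p. Since k ≥ 1, the a-count p-k is less than p, so i ≥ j fails; thus xz ∉ L.
This is a contradiction; hence L is not regular.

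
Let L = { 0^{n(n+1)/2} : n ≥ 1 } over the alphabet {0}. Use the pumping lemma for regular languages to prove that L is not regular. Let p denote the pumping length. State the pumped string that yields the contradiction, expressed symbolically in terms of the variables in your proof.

0^{p(p+1)/2+k}

Assume L is regular; let p be its pumping constant.
Take w = 0^{p(p+1)/2} ∈ L with |w| = p(p+1)/2 ≥ p.
By the pumping lemma, w = xyz with |xy| ≤ p and |y| ≥ 1.
Then y = 0^k for some k with 1 ≤ k ≤ p.
Pump with i = 2: xy^2z = 0^{p(p+1)/2+k}. Since 1 ≤ k ≤ p, p(p+1)/2 < p(p+1)/2+k ≤ p(p+1)/2+p < (p+1)(p+2)/2, so p(p+1)/2+k is strictly between consecutive triangular numbers. So xy^2z ∉ L.
This is a contradiction; hence L is not regular.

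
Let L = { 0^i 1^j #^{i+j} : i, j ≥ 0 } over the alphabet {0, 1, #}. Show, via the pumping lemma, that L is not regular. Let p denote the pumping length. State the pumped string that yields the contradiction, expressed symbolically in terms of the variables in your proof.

0^{p+k} 1^p #^{2p}

Assume L is regular. Let p be the pumping length given by the pumping lemma.
Take w = 0^p 1^p #^{2p} ∈ L (with i=j=p, i+j=2p), |w| = 4p ≥ p.
By the pumping lemma, w = xyz with |xy| ≤ p and y is nonempty.
Because |xy| ≤ p and w begins with p copies of 0, we have y = 0^k with 1 ≤ k ≤ p.
Consider xy^2z = 0^{p+k} 1^p #^{2p}. Now the 0- and 1-counts sum to 2p+k, but the #-count is 2p ≠ 2p+k. So xy^2z ∉ L.
This contradicts the pumping lemma, so L is not regular.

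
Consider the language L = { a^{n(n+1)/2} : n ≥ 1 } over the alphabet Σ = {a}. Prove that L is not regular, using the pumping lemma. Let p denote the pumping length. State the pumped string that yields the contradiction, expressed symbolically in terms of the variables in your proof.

a^{p(p+1)/2+k}

Assume L is regular. Let p be the pumping length given by the pumping lemma.
Take w = a^{p(p+1)/2} ∈ L with |w| = p(p+1)/2 ≥ p.
Write w = xyz as guaranteed by the lemma, with |xy| ≤ p and |y| ≥ 1.
Then y = a^k for some k with 1 ≤ k ≤ p.
Pump with i = 2: xy^2z = a^{p(p+1)/2+k}. Since 1 ≤ k ≤ p, p(p+1)/2 < p(p+1)/2+k ≤ p(p+1)/2+p < (p+1)(p+2)/2, so p(p+1)/2+k is strictly between consecutive triangular numbers. So xy^2z ∉ L.
This contradicts the pumping lemma, so L is not regular.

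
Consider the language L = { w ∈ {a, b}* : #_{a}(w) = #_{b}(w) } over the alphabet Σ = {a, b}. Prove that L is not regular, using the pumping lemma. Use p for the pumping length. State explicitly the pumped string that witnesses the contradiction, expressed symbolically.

Assume L is regular. Let p be the pumping length given by the pumping lemma.
Choose w = a^p b^p ∈ L with |w| = 2p ≥ p.
The pumping lemma gives a decomposition w = xyz where |xy| ≤ p and y is nonempty.
Since the first p symbols of w are all a's and |xy| ≤ p, y lies entirely in the leading a-block: y = a^k for some k with 1 ≤ k ≤ p.
Pump with i = 2: xy^2z = a^{p+k} b^p has p+k occurrences of a but only p of b. Since k ≥ 1 the counts differ, so xy^2z ∉ L.
Contradiction. Therefore L is not regular.

a^{p+k} b^p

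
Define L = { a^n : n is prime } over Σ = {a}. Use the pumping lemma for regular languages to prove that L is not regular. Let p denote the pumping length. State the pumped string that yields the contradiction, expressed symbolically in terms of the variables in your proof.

Assume L is regular; let p be its pumping constant.
Let q be a prime with q ≥ p+2 (infinitely many primes exist), and take w = a^q ∈ L with |w| = q ≥ p.
By the pumping lemma, w = xyz with |xy| ≤ p and |y| ≥ 1.
Then y = a^k for some k with 1 ≤ k ≤ p.
Since 1 ≤ k ≤ p, |xz| = q-k. Pump with i = q+1: |xy^{q+1}z| = (q-k)+(q+1)k = q+qk = q(1+k), which is composite (both factors ≥ 2). So xy^{q+1}z = a^{q(1+k)} ∉ L.
This is a contradiction; hence L is not regular.

a^{q(1+k)}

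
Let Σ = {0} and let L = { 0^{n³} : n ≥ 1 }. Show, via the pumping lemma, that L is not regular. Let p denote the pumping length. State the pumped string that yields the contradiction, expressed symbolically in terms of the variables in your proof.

Assume L is regular. Let p be the pumping length given by the pumping lemma.
Take w = 0^{p³} ∈ L with |w| = p³ ≥ p.
By the pumping lemma, w = xyz with |xy| ≤ p and y is nonempty.
Then y = 0^k for some k with 1 ≤ k ≤ p.
Pump with i = 2: xy^2z = 0^{p³+k}. Since 1 ≤ k ≤ p, p³ < p³+k ≤ p³+p < p³+3p²+3p+1 = (p+1)³, so p³+k is not a perfect cube. So xy^2z ∉ L.
Contradiction. Therefore L is not regular.

0^{p³+k}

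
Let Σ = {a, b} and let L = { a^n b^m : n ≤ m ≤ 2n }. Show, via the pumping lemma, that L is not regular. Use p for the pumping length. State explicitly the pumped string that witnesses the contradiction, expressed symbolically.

a^{p+k} b^p

Suppose for contradiction that L is regular, and let p be the pumping length.
Take w = a^p b^p ∈ L (since p ≤ p ≤ 2p), with |w| = 2p ≥ p.
The pumping lemma gives a decomposition w = xyz where |xy| ≤ p and |y| ≥ 1.
The first p characters of w are a's, so xy (and hence y) consists only of a's. Write y = a^k, 1 ≤ k ≤ p.
Pump with i = 2: xy^2z = a^{p+k} b^p. Now n = p+k > p = m, so the condition n ≤ m fails. Thus xy^2z ∉ L.
This contradicts the pumping lemma, so L is not regular.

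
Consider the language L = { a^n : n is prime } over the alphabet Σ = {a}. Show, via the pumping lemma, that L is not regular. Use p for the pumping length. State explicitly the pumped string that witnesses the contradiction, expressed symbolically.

Assume L is regular. Let p be the pumping length given by the pumping lemma.
Let q be a prime with q ≥ p+2 (infinitely many primes exist), and take w = a^q ∈ L with |w| = q ≥ p.
The pumping lemma gives a decomposition w = xyz where |xy| ≤ p and |y| > 0.
Then y = a^k for some k with 1 ≤ k ≤ p.
Since 1 ≤ k ≤ p, |xz| = q-k. Pump with i = q+1: |xy^{q+1}z| = (q-k)+(q+1)k = q+qk = q(1+k), which is composite (both factors ≥ 2). So xy^{q+1}z = a^{q(1+k)} ∉ L.
This contradicts the pumping lemma, so L is not regular.

a^{q(1+k)}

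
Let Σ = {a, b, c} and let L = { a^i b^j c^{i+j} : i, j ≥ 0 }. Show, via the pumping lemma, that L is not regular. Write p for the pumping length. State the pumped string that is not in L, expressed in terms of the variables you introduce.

Suppose for contradiction that L is regular, and let p be the pumping length.
Take w = a^p b^p c^{2p} ∈ L (with i=j=p, i+j=2p), |w| = 4p ≥ p.
The pumping lemma gives a decomposition w = xyz where |xy| ≤ p and |y| > 0.
Since the first p symbols of w are all a's and |xy| ≤ p, y lies entirely in the leading a-block: y = a^k for some k with 1 ≤ k ≤ p.
Consider xy^2z = a^{p+k} b^p c^{2p}. Now the a- and b-counts sum to 2p+k, but the c-count is 2p ≠ 2p+k. So xy^2z ∉ L.
This contradicts the pumping lemma, so L is not regular.

a^{p+k} b^p c^{2p}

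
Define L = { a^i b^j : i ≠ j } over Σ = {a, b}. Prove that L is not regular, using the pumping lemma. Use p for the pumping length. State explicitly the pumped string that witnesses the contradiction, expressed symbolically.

a^{p+p!} b^{p+p!}

Suppose for contradiction that L is regular, and let p be the pumping length.
Choose w = a^p b^{p+p!}. Since p ≠ p+p!, w ∈ L; and |w| ≥ p.
Write w = xyz as guaranteed by the lemma, with |xy| ≤ p and y is nonempty.
Since the first p symbols of w are all a's and |xy| ≤ p, y lies entirely in the leading a-block: y = a^k for some k with 1 ≤ k ≤ p.
Since 1 ≤ k ≤ p, k divides p!; set t = 1 + p!/k. Then xy^t z has p + (p!/k)·k = p + p! copies of a. Now the a-count equals the b-count, so i ≠ j fails. So xy^t z = a^{p+p!} b^{p+p!} ∉ L.
This contradicts the pumping lemma, so L is not regular.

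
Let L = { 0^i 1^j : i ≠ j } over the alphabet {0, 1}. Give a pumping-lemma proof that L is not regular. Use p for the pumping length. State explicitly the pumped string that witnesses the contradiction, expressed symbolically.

0^{p+p!} 1^{p+p!}

Toward a contradiction, assume L is regular with pumping length p.
Choose w = 0^p 1^{p+p!}. Since p ≠ p+p!, w ∈ L; and |w| ≥ p.
The pumping lemma gives a decomposition w = xyz where |xy| ≤ p and |y| > 0.
The first p characters of w are 0's, so xy (and hence y) consists only of 0's. Write y = 0^k, 1 ≤ k ≤ p.
Since 1 ≤ k ≤ p, k divides p!; set t = 1 + p!/k. Then xy^t z has p + (p!/k)·k = p + p! copies of 0. Now the 0-count equals the 1-count, so i ≠ j fails. So xy^t z = 0^{p+p!} 1^{p+p!} ∉ L.
Contradiction. Therefore L is not regular.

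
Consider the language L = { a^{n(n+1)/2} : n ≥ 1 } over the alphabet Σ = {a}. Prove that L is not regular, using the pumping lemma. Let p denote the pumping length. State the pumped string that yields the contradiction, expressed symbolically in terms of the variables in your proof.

a^{p(p+1)/2+k}

Suppose for contradiction that L is regular, and let p be the pumping length.
Take w = a^{p(p+1)/2} ∈ L with |w| = p(p+1)/2 ≥ p.
The pumping lemma gives a decomposition w = xyz where |xy| ≤ p and |y| > 0.
Then y = a^k for some k with 1 ≤ k ≤ p.
Pump with i = 2: xy^2z = a^{p(p+1)/2+k}. Since 1 ≤ k ≤ p, p(p+1)/2 < p(p+1)/2+k ≤ p(p+1)/2+p < (p+1)(p+2)/2, so p(p+1)/2+k is strictly between consecutive triangular numbers. So xy^2z ∉ L.
Contradiction. Therefore L is not regular.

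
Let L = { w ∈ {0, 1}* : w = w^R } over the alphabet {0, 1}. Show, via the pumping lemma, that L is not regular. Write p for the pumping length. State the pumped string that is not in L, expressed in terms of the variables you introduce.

0^{p+k} 1 0^p

Suppose for contradiction that L is regular, and let p be the pumping length.
Take w = 0^p 1 0^p, a palindrome of length 2p+1 ≥ p.
Write w = xyz as guaranteed by the lemma, with |xy| ≤ p and |y| > 0.
The first p characters of w are 0's, so xy (and hence y) consists only of 0's. Write y = 0^k, 1 ≤ k ≤ p.
Pump with i = 2: xy^2z = 0^{p+k} 1 0^p. Its reverse is 0^p 1 0^{p+k}, which differs from xy^2z since k ≥ 1. So xy^2z is not a palindrome and xy^2z ∉ L.
This is a contradiction; hence L is not regular.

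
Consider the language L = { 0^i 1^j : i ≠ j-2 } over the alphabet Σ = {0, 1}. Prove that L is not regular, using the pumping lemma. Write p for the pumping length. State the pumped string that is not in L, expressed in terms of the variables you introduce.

0^{p+p!} 1^{p+p!+2}

Toward a contradiction, assume L is regular with pumping length p.
Choose w = 0^p 1^{p+p!+2}. Since p ≠ (p+p!+2)-2 = p+p!, w ∈ L; and |w| ≥ p.
Write w = xyz as guaranteed by the lemma, with |xy| ≤ p and |y| > 0.
The first p characters of w are 0's, so xy (and hence y) consists only of 0's. Write y = 0^k, 1 ≤ k ≤ p.
Since 1 ≤ k ≤ p, k divides p!; set t = 1 + p!/k. Then xy^t z has p + (p!/k)·k = p + p! copies of 0. Now the 0-count is p+p! and (1-count)-2 = (p+p!+2)-2 = p+p!, so i ≠ j-2 fails. So xy^t z = 0^{p+p!} 1^{p+p!+2} ∉ L.
Contradiction. Therefore L is not regular.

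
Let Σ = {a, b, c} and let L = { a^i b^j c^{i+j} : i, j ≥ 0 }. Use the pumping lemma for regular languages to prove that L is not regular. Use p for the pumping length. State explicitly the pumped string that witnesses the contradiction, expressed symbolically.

a^{p+k} b^p c^{2p}

Assume L is regular. Let p be the pumping length given by the pumping lemma.
Take w = a^p b^p c^{2p} ∈ L (with i=j=p, i+j=2p), |w| = 4p ≥ p.
Write w = xyz as guaranteed by the lemma, with |xy| ≤ p and y is nonempty.
Since the first p symbols of w are all a's and |xy| ≤ p, y lies entirely in the leading a-block: y = a^k for some k with 1 ≤ k ≤ p.
Consider xy^2z = a^{p+k} b^p c^{2p}. Now the a- and b-counts sum to 2p+k, but the c-count is 2p ≠ 2p+k. So xy^2z ∉ L.
This contradicts the pumping lemma, so L is not regular.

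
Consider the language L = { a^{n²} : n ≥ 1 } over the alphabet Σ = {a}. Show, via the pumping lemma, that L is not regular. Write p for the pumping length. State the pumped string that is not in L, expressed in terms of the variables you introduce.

a^{p²+k}

Toward a contradiction, assume L is regular with pumping length p.
Take w = a^{p²} ∈ L with |w| = p² ≥ p.
The pumping lemma gives a decomposition w = xyz where |xy| ≤ p and |y| ≥ 1.
Then y = a^k for some k with 1 ≤ k ≤ p.
Pump with i = 2: xy^2z = a^{p²+k}. Since 1 ≤ k ≤ p, p² < p²+k ≤ p²+p < (p+1)², so p²+k lies strictly between consecutive squares and is not a perfect square. So xy^2z ∉ L.
This contradicts the pumping lemma, so L is not regular.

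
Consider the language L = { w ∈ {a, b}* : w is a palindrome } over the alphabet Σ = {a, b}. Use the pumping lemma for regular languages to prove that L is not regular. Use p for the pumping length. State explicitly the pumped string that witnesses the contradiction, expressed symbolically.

Toward a contradiction, assume L is regular with pumping length p.
Take w = a^p b a^p, a palindrome of length 2p+1 ≥ p.
Write w = xyz as guaranteed by the lemma, with |xy| ≤ p and y is nonempty.
Since the first p symbols of w are all a's and |xy| ≤ p, y lies entirely in the leading a-block: y = a^k for some k with 1 ≤ k ≤ p.
Pump with i = 2: xy^2z = a^{p+k} b a^p. Its reverse is a^p b a^{p+k}, which differs from xy^2z since k ≥ 1. So xy^2z is not a palindrome and xy^2z ∉ L.
Contradiction. Therefore L is not regular.

a^{p+k} b a^p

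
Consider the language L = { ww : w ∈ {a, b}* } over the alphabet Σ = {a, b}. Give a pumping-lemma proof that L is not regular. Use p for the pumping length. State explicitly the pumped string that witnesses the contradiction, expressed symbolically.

Assume L is regular; let p be its pumping constant.
Take w = a^p b^p a^p b^p = uu where u = a^pb^p; then w ∈ L and |w| = 4p ≥ p.
Write w = xyz as guaranteed by the lemma, with |xy| ≤ p and |y| > 0.
The first p characters of w are a's, so xy (and hence y) consists only of a's. Write y = a^k, 1 ≤ k ≤ p.
Pump with i = 2: xy^2z = a^{p+k} b^p a^p b^p, of length 4p+k. Suppose this equals vv. The string starts with a and ends with b, so v does too; thus the boundary between the two copies of v is a b→a transition. There is exactly one such transition, at position 2p+k, so |v| = 2p+k and |vv| = 4p+2k ≠ 4p+k since k ≥ 1. So xy^2z ∉ L.
This contradicts the pumping lemma, so L is not regular.

a^{p+k} b^p a^p b^p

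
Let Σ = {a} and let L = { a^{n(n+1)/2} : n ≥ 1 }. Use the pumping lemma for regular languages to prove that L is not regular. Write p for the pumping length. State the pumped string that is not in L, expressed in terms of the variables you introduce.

Assume L is regular; let p be its pumping constant.
Take w = a^{p(p+1)/2} ∈ L with |w| = p(p+1)/2 ≥ p.
Write w = xyz as guaranteed by the lemma, with |xy| ≤ p and |y| ≥ 1.
Then y = a^k for some k with 1 ≤ k ≤ p.
Pump with i = 2: xy^2z = a^{p(p+1)/2+k}. Since 1 ≤ k ≤ p, p(p+1)/2 < p(p+1)/2+k ≤ p(p+1)/2+p < (p+1)(p+2)/2, so p(p+1)/2+k is strictly between consecutive triangular numbers. So xy^2z ∉ L.
This is a contradiction; hence L is not regular.

a^{p(p+1)/2+k}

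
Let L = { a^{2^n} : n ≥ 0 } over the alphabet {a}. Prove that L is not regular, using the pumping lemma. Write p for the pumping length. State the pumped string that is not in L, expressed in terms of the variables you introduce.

Assume L is regular. Let p be the pumping length given by the pumping lemma.
Take w = a^{2^p} ∈ L with |w| = 2^p ≥ p.
The pumping lemma gives a decomposition w = xyz where |xy| ≤ p and y is nonempty.
Then y = a^k for some k with 1 ≤ k ≤ p.
Pump with i = 2: xy^2z = a^{2^p+k}. Since 1 ≤ k ≤ p < 2^p, we have 2^p < 2^p+k < 2^{p+1}, so 2^p+k is not a power of 2. So xy^2z ∉ L.
This is a contradiction; hence L is not regular.

a^{2^p+k}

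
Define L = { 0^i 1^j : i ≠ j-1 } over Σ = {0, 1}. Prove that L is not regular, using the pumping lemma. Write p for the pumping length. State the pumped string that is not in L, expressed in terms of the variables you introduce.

Assume L is regular. Let p be the pumping length given by the pumping lemma.
Choose w = 0^p 1^{p+p!+1}. Since p ≠ (p+p!+1)-1 = p+p!, w ∈ L; and |w| ≥ p.
The pumping lemma gives a decomposition w = xyz where |xy| ≤ p and |y| > 0.
Because |xy| ≤ p and w begins with p copies of 0, we have y = 0^k with 1 ≤ k ≤ p.
Since 1 ≤ k ≤ p, k divides p!; set t = 1 + p!/k. Then xy^t z has p + (p!/k)·k = p + p! copies of 0. Now the 0-count is p+p! and (1-count)-1 = (p+p!+1)-1 = p+p!, so i ≠ j-1 fails. So xy^t z = 0^{p+p!} 1^{p+p!+1} ∉ L.
Contradiction. Therefore L is not regular.

0^{p+p!} 1^{p+p!+1}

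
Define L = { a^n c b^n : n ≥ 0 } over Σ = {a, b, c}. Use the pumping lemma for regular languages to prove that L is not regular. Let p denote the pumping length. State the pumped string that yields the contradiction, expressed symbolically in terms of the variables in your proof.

Assume L is regular; let p be its pumping constant.
Take w = a^p c b^p ∈ L with |w| = 2p+1 ≥ p.
The pumping lemma gives a decomposition w = xyz where |xy| ≤ p and |y| ≥ 1.
Since the first p symbols of w are all a's and |xy| ≤ p, y lies entirely in the leading a-block: y = a^k for some k with 1 ≤ k ≤ p.
Pump with i = 2: xy^2z = a^{p+k} c b^p, which would require p+k = p. But k ≥ 1, so xy^2z ∉ L.
Contradiction. Therefore L is not regular.

a^{p+k} c b^p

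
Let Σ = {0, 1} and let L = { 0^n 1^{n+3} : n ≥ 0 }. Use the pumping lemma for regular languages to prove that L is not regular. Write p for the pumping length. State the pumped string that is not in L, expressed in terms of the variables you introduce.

Suppose for contradiction that L is regular, and let p be the pumping length.
Choose w = 0^p 1^{p+3}, which is in L with |w| = 2p+3 ≥ p.
The pumping lemma gives a decomposition w = xyz where |xy| ≤ p and |y| > 0.
Because |xy| ≤ p and w begins with p copies of 0, we have y = 0^k with 1 ≤ k ≤ p.
Pump with i = 2: xy^2z = 0^{p+k} 1^{p+3}. For this to lie in L we would need p+3 = (p+k)+3, which forces k = 0. But k ≥ 1, so xy^2z ∉ L.
This is a contradiction; hence L is not regular.

0^{p+k} 1^{p+3}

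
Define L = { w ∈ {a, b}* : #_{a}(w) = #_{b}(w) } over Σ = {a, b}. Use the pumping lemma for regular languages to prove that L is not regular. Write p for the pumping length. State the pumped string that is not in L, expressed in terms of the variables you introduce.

a^{p+k} b^p

Assume L is regular; let p be its pumping constant.
Choose w = a^p b^p ∈ L with |w| = 2p ≥ p.
By the pumping lemma, w = xyz with |xy| ≤ p and |y| ≥ 1.
Since the first p symbols of w are all a's and |xy| ≤ p, y lies entirely in the leading a-block: y = a^k for some k with 1 ≤ k ≤ p.
Pump with i = 2: xy^2z = a^{p+k} b^p has p+k occurrences of a but only p of b. Since k ≥ 1 the counts differ, so xy^2z ∉ L.
This is a contradiction; hence L is not regular.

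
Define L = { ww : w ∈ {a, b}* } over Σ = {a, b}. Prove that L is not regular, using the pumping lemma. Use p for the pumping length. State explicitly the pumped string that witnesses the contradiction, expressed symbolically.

a^{p+k} b^p a^p b^p

Suppose for contradiction that L is regular, and let p be the pumping length.
Take w = a^p b^p a^p b^p = uu where u = a^pb^p; then w ∈ L and |w| = 4p ≥ p.
By the pumping lemma, w = xyz with |xy| ≤ p and y is nonempty.
Since the first p symbols of w are all a's and |xy| ≤ p, y lies entirely in the leading a-block: y = a^k for some k with 1 ≤ k ≤ p.
Pump with i = 2: xy^2z = a^{p+k} b^p a^p b^p, of length 4p+k. Suppose this equals vv. The string starts with a and ends with b, so v does too; thus the boundary between the two copies of v is a b→a transition. There is exactly one such transition, at position 2p+k, so |v| = 2p+k and |vv| = 4p+2k ≠ 4p+k since k ≥ 1. So xy^2z ∉ L.
This contradicts the pumping lemma, so L is not regular.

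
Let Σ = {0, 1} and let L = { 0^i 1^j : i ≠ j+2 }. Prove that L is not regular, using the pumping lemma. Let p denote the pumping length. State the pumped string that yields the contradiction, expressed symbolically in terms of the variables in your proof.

Assume L is regular; let p be its pumping constant.
Choose w = 0^p 1^{p+p!-2}. Since p ≠ (p+p!-2)+2 = p+p!, w ∈ L; and |w| ≥ p.
By the pumping lemma, w = xyz with |xy| ≤ p and y is nonempty.
The first p characters of w are 0's, so xy (and hence y) consists only of 0's. Write y = 0^k, 1 ≤ k ≤ p.
Since 1 ≤ k ≤ p, k divides p!; set t = 1 + p!/k. Then xy^t z has p + (p!/k)·k = p + p! copies of 0. Now the 0-count is p+p! and (1-count)+2 = (p+p!-2)+2 = p+p!, so i ≠ j+2 fails. So xy^t z = 0^{p+p!} 1^{p+p!-2} ∉ L.
This contradicts the pumping lemma, so L is not regular.

0^{p+p!} 1^{p+p!-2}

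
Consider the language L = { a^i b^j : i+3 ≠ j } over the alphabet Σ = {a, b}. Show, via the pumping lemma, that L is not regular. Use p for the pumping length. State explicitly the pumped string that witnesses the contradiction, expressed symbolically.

Toward a contradiction, assume L is regular with pumping length p.
Choose w = a^p b^{p+p!+3}. Since p ≠ (p+p!+3)-3 = p+p!, w ∈ L; and |w| ≥ p.
The pumping lemma gives a decomposition w = xyz where |xy| ≤ p and |y| ≥ 1.
The first p characters of w are a's, so xy (and hence y) consists only of a's. Write y = a^k, 1 ≤ k ≤ p.
Since 1 ≤ k ≤ p, k divides p!; set t = 1 + p!/k. Then xy^t z has p + (p!/k)·k = p + p! copies of a. Now the a-count is p+p! and (b-count)-3 = (p+p!+3)-3 = p+p!, so i+3 ≠ j fails. So xy^t z = a^{p+p!} b^{p+p!+3} ∉ L.
Contradiction. Therefore L is not regular.

a^{p+p!} b^{p+p!+3}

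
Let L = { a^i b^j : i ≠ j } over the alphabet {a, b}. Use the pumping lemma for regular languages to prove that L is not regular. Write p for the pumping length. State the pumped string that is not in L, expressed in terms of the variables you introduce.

Assume L is regular. Let p be the pumping length given by the pumping lemma.
Choose w = a^p b^{p+p!}. Since p ≠ p+p!, w ∈ L; and |w| ≥ p.
The pumping lemma gives a decomposition w = xyz where |xy| ≤ p and y is nonempty.
The first p characters of w are a's, so xy (and hence y) consists only of a's. Write y = a^k, 1 ≤ k ≤ p.
Since 1 ≤ k ≤ p, k divides p!; set t = 1 + p!/k. Then xy^t z has p + (p!/k)·k = p + p! copies of a. Now the a-count equals the b-count, so i ≠ j fails. So xy^t z = a^{p+p!} b^{p+p!} ∉ L.
This is a contradiction; hence L is not regular.

a^{p+p!} b^{p+p!}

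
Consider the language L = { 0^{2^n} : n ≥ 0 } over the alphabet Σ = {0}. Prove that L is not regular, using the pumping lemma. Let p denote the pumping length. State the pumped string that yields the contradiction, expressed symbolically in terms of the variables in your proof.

0^{2^p+k}

Toward a contradiction, assume L is regular with pumping length p.
Take w = 0^{2^p} ∈ L with |w| = 2^p ≥ p.
Write w = xyz as guaranteed by the lemma, with |xy| ≤ p and |y| > 0.
Then y = 0^k for some k with 1 ≤ k ≤ p.
Pump with i = 2: xy^2z = 0^{2^p+k}. Since 1 ≤ k ≤ p < 2^p, we have 2^p < 2^p+k < 2^{p+1}, so 2^p+k is not a power of 2. So xy^2z ∉ L.
Contradiction. Therefore L is not regular.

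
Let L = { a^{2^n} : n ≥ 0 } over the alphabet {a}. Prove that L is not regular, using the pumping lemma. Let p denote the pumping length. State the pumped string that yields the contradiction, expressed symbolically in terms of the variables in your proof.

a^{2^p+k}

Assume L is regular. Let p be the pumping length given by the pumping lemma.
Take w = a^{2^p} ∈ L with |w| = 2^p ≥ p.
The pumping lemma gives a decomposition w = xyz where |xy| ≤ p and y is nonempty.
Then y = a^k for some k with 1 ≤ k ≤ p.
Pump with i = 2: xy^2z = a^{2^p+k}. Since 1 ≤ k ≤ p < 2^p, we have 2^p < 2^p+k < 2^{p+1}, so 2^p+k is not a power of 2. So xy^2z ∉ L.
This is a contradiction; hence L is not regular.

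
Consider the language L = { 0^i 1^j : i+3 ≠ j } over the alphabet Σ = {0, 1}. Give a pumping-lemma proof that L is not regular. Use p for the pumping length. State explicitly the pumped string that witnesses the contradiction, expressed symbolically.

Toward a contradiction, assume L is regular with pumping length p.
Choose w = 0^p 1^{p+p!+3}. Since p ≠ (p+p!+3)-3 = p+p!, w ∈ L; and |w| ≥ p.
The pumping lemma gives a decomposition w = xyz where |xy| ≤ p and y is nonempty.
The first p characters of w are 0's, so xy (and hence y) consists only of 0's. Write y = 0^k, 1 ≤ k ≤ p.
Since 1 ≤ k ≤ p, k divides p!; set t = 1 + p!/k. Then xy^t z has p + (p!/k)·k = p + p! copies of 0. Now the 0-count is p+p! and (1-count)-3 = (p+p!+3)-3 = p+p!, so i+3 ≠ j fails. So xy^t z = 0^{p+p!} 1^{p+p!+3} ∉ L.
Contradiction. Therefore L is not regular.

0^{p+p!} 1^{p+p!+3}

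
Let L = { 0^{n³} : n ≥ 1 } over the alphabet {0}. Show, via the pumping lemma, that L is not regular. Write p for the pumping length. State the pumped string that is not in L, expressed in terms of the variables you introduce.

0^{p³+k}

Suppose for contradiction that L is regular, and let p be the pumping length.
Take w = 0^{p³} ∈ L with |w| = p³ ≥ p.
The pumping lemma gives a decomposition w = xyz where |xy| ≤ p and |y| > 0.
Then y = 0^k for some k with 1 ≤ k ≤ p.
Pump with i = 2: xy^2z = 0^{p³+k}. Since 1 ≤ k ≤ p, p³ < p³+k ≤ p³+p < p³+3p²+3p+1 = (p+1)³, so p³+k is not a perfect cube. So xy^2z ∉ L.
This is a contradiction; hence L is not regular.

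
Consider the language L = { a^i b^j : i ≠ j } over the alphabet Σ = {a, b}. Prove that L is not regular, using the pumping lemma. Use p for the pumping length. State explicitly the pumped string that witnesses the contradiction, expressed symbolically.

a^{p+p!} b^{p+p!}

Assume L is regular; let p be its pumping constant.
Choose w = a^p b^{p+p!}. Since p ≠ p+p!, w ∈ L; and |w| ≥ p.
Write w = xyz as guaranteed by the lemma, with |xy| ≤ p and y is nonempty.
Since the first p symbols of w are all a's and |xy| ≤ p, y lies entirely in the leading a-block: y = a^k for some k with 1 ≤ k ≤ p.
Since 1 ≤ k ≤ p, k divides p!; set t = 1 + p!/k. Then xy^t z has p + (p!/k)·k = p + p! copies of a. Now the a-count equals the b-count, so i ≠ j fails. So xy^t z = a^{p+p!} b^{p+p!} ∉ L.
Contradiction. Therefore L is not regular.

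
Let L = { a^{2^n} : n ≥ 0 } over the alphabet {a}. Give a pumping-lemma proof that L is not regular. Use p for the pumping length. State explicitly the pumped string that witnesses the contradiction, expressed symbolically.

Assume L is regular. Let p be the pumping length given by the pumping lemma.
Take w = a^{2^p} ∈ L with |w| = 2^p ≥ p.
The pumping lemma gives a decomposition w = xyz where |xy| ≤ p and y is nonempty.
Then y = a^k for some k with 1 ≤ k ≤ p.
Pump with i = 2: xy^2z = a^{2^p+k}. Since 1 ≤ k ≤ p < 2^p, we have 2^p < 2^p+k < 2^{p+1}, so 2^p+k is not a power of 2. So xy^2z ∉ L.
This is a contradiction; hence L is not regular.

a^{2^p+k}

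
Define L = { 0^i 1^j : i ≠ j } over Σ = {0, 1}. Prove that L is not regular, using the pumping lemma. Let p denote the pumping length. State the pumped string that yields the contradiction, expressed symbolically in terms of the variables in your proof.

0^{p+p!} 1^{p+p!}

Toward a contradiction, assume L is regular with pumping length p.
Choose w = 0^p 1^{p+p!}. Since p ≠ p+p!, w ∈ L; and |w| ≥ p.
The pumping lemma gives a decomposition w = xyz where |xy| ≤ p and |y| > 0.
Because |xy| ≤ p and w begins with p copies of 0, we have y = 0^k with 1 ≤ k ≤ p.
Since 1 ≤ k ≤ p, k divides p!; set t = 1 + p!/k. Then xy^t z has p + (p!/k)·k = p + p! copies of 0. Now the 0-count equals the 1-count, so i ≠ j fails. So xy^t z = 0^{p+p!} 1^{p+p!} ∉ L.
This is a contradiction; hence L is not regular.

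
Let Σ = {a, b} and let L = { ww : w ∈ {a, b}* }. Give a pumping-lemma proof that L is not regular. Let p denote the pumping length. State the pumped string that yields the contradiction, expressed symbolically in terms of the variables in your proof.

a^{p+k} b^p a^p b^p

Toward a contradiction, assume L is regular with pumping length p.
Take w = a^p b^p a^p b^p = uu where u = a^pb^p; then w ∈ L and |w| = 4p ≥ p.
Write w = xyz as guaranteed by the lemma, with |xy| ≤ p and y is nonempty.
The first p characters of w are a's, so xy (and hence y) consists only of a's. Write y = a^k, 1 ≤ k ≤ p.
Pump with i = 2: xy^2z = a^{p+k} b^p a^p b^p, of length 4p+k. Suppose this equals vv. The string starts with a and ends with b, so v does too; thus the boundary between the two copies of v is a b→a transition. There is exactly one such transition, at position 2p+k, so |v| = 2p+k and |vv| = 4p+2k ≠ 4p+k since k ≥ 1. So xy^2z ∉ L.
This is a contradiction; hence L is not regular.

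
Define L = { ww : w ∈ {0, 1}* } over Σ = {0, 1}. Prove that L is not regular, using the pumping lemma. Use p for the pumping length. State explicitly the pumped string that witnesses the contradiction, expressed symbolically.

0^{p+k} 1^p 0^p 1^p

Toward a contradiction, assume L is regular with pumping length p.
Take w = 0^p 1^p 0^p 1^p = uu where u = 0^p1^p; then w ∈ L and |w| = 4p ≥ p.
The pumping lemma gives a decomposition w = xyz where |xy| ≤ p and |y| > 0.
Since the first p symbols of w are all 0's and |xy| ≤ p, y lies entirely in the leading 0-block: y = 0^k for some k with 1 ≤ k ≤ p.
Pump with i = 2: xy^2z = 0^{p+k} 1^p 0^p 1^p, of length 4p+k. Suppose this equals vv. The string starts with 0 and ends with 1, so v does too; thus the boundary between the two copies of v is a 1→0 transition. There is exactly one such transition, at position 2p+k, so |v| = 2p+k and |vv| = 4p+2k ≠ 4p+k since k ≥ 1. So xy^2z ∉ L.
This is a contradiction; hence L is not regular.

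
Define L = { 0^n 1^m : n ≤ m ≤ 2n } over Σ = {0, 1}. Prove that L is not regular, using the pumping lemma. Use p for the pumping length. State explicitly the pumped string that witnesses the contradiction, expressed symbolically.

0^{p+k} 1^p

Assume L is regular; let p be its pumping constant.
Take w = 0^p 1^p ∈ L (since p ≤ p ≤ 2p), with |w| = 2p ≥ p.
Write w = xyz as guaranteed by the lemma, with |xy| ≤ p and |y| ≥ 1.
The first p characters of w are 0's, so xy (and hence y) consists only of 0's. Write y = 0^k, 1 ≤ k ≤ p.
Pump with i = 2: xy^2z = 0^{p+k} 1^p. Now n = p+k > p = m, so the condition n ≤ m fails. Thus xy^2z ∉ L.
Contradiction. Therefore L is not regular.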